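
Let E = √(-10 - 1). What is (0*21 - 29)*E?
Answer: -29*I*√11 ≈ -96.182*I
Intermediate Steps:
E = I*√11 (E = √(-11) = I*√11 ≈ 3.3166*I)
(0*21 - 29)*E = (0*21 - 29)*(I*√11) = (0 - 29)*(I*√11) = -29*I*√11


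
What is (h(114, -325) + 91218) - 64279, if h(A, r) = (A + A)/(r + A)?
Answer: 5683901/211 ≈ 26938.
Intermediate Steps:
h(A, r) = 2*A/(A + r) (h(A, r) = (2*A)/(A + r) = 2*A/(A + r))
(h(114, -325) + 91218) - 64279 = (2*114/(114 - 325) + 91218) - 64279 = (2*114/(-211) + 91218) - 64279 = (2*114*(-1/211) + 91218) - 64279 = (-228/211 + 91218) - 64279 = 19246770/211 - 64279 = 5683901/211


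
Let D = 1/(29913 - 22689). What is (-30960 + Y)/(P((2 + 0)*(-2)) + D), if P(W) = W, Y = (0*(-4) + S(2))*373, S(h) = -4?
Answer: 234433248/28895 ≈ 8113.3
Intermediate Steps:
D = 1/7224 ≈ 0.00013843
Y = -1492 (Y = (0*(-4) - 4)*373 = (0 - 4)*373 = -4*373 = -1492)
(-30960 + Y)/(P((2 + 0)*(-2)) + D) = (-30960 - 1492)/((2 + 0)*(-2) + 1/7224) = -32452/(2*(-2) + 1/7224) = -32452/(-4 + 1/7224) = -32452/(-28895/7224) = -32452*(-7224/28895) = 234433248/28895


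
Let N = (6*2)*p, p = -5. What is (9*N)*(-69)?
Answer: 37260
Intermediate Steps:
N = -60 (N = (6*2)*(-5) = 12*(-5) = -60)
(9*N)*(-69) = (9*(-60))*(-69) = -540*(-69) = 37260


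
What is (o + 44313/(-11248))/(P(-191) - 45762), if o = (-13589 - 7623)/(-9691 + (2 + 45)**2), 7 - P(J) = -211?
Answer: 46478645/1916435409792 ≈ 2.4253e-5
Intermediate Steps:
P(J) = 218 (P(J) = 7 - 1*(-211) = 7 + 211 = 218)
o = 10606/3741 (o = -21212/(-9691 + 47**2) = -21212/(-9691 + 2209) = -21212/(-7482) = -21212*(-1/7482) = 10606/3741 ≈ 2.8351)
(o + 44313/(-11248))/(P(-191) - 45762) = (10606/3741 + 44313/(-11248))/(218 - 45762) = (10606/3741 + 44313*(-1/11248))/(-45544) = (10606/3741 - 44313/11248)*(-1/45544) = -46478645/42078768*(-1/45544) = 46478645/1916435409792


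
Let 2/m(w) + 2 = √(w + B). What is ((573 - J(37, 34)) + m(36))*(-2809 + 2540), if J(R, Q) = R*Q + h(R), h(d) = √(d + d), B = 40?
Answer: 3316501/18 + 269*√74 - 269*√19/18 ≈ 1.8650e+5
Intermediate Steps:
h(d) = √2*√d (h(d) = √(2*d) = √2*√d)
J(R, Q) = Q*R + √2*√R (J(R, Q) = R*Q + √2*√R = Q*R + √2*√R)
m(w) = 2/(-2 + √(40 + w)) (m(w) = 2/(-2 + √(w + 40)) = 2/(-2 + √(40 + w)))
((573 - J(37, 34)) + m(36))*(-2809 + 2540) = ((573 - (34*37 + √2*√37)) + 2/(-2 + √(40 + 36)))*(-2809 + 2540) = ((573 - (1258 + √74)) + 2/(-2 + √76))*(-269) = ((573 + (-1258 - √74)) + 2/(-2 + 2*√19))*(-269) = ((-685 - √74) + 2/(-2 + 2*√19))*(-269) = (-685 - √74 + 2/(-2 + 2*√19))*(-269) = 184265 - 538/(-2 + 2*√19) + 269*√74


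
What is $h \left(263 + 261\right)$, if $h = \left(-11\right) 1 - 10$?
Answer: $-11004$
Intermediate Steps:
$h = -21$ ($h = -11 - 10 = -21$)
$h \left(263 + 261\right) = - 21 \left(263 + 261\right) = \left(-21\right) 524 = -11004$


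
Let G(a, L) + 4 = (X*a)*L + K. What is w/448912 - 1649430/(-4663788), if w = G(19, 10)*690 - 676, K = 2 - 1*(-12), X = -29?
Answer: -353370401261/43617299972 ≈ -8.1016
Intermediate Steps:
K = 14 (K = 2 + 12 = 14)
G(a, L) = 10 - 29*L*a (G(a, L) = -4 + ((-29*a)*L + 14) = -4 + (-29*L*a + 14) = -4 + (14 - 29*L*a) = 10 - 29*L*a)
w = -3795676 (w = (10 - 29*10*19)*690 - 676 = (10 - 5510)*690 - 676 = -5500*690 - 676 = -3795000 - 676 = -3795676)
w/448912 - 1649430/(-4663788) = -3795676/448912 - 1649430/(-4663788) = -3795676*1/448912 - 1649430*(-1/4663788) = -948919/112228 + 274905/777298 = -353370401261/43617299972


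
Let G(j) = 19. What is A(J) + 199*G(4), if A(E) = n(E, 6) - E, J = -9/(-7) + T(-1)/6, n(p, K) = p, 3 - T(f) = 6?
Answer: 3781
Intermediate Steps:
T(f) = -3 (T(f) = 3 - 1*6 = 3 - 6 = -3)
J = 11/14 (J = -9/(-7) - 3/6 = -9*(-⅐) - 3*⅙ = 9/7 - ½ = 11/14 ≈ 0.78571)
A(E) = 0 (A(E) = E - E = 0)
A(J) + 199*G(4) = 0 + 199*19 = 0 + 3781 = 3781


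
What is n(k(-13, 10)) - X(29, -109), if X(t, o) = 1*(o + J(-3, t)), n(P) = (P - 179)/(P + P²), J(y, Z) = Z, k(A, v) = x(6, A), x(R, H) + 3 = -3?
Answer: 443/6 ≈ 73.833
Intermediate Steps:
x(R, H) = -6 (x(R, H) = -3 - 3 = -6)
k(A, v) = -6
n(P) = (-179 + P)/(P + P²)
X(t, o) = o + t (X(t, o) = 1*(o + t) = o + t)
n(k(-13, 10)) - X(29, -109) = (-179 - 6)/((-6)*(1 - 6)) - (-109 + 29) = -⅙*(-185)/(-5) - 1*(-80) = -⅙*(-⅕)*(-185) + 80 = -37/6 + 80 = 443/6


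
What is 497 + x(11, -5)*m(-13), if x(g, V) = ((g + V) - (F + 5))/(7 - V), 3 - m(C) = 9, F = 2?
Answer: 995/2 ≈ 497.50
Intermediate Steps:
m(C) = -6 (m(C) = 3 - 1*9 = 3 - 9 = -6)
x(g, V) = (-7 + V + g)/(7 - V) (x(g, V) = ((g + V) - (2 + 5))/(7 - V) = ((V + g) - 1*7)/(7 - V) = ((V + g) - 7)/(7 - V) = (-7 + V + g)/(7 - V))
497 + x(11, -5)*m(-13) = 497 + ((7 - 1*(-5) - 1*11)/(-7 - 5))*(-6) = 497 + ((7 + 5 - 11)/(-12))*(-6) = 497 - 1/12*1*(-6) = 497 - 1/12*(-6) = 497 + 1/2 = 995/2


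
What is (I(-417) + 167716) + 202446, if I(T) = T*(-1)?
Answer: 370579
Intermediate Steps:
I(T) = -T
(I(-417) + 167716) + 202446 = (-1*(-417) + 167716) + 202446 = (417 + 167716) + 202446 = 168133 + 202446 = 370579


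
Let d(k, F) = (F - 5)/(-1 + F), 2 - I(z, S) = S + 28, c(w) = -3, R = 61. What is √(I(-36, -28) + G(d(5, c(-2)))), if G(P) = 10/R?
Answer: 2*√2013/61 ≈ 1.4710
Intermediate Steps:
I(z, S) = -26 - S (I(z, S) = 2 - (S + 28) = 2 - (28 + S) = 2 + (-28 - S) = -26 - S)
d(k, F) = (-5 + F)/(-1 + F)
G(P) = 10/61
√(I(-36, -28) + G(d(5, c(-2)))) = √((-26 - 1*(-28)) + 10/61) = √((-26 + 28) + 10/61) = √(2 + 10/61) = √(132/61) = 2*√2013/61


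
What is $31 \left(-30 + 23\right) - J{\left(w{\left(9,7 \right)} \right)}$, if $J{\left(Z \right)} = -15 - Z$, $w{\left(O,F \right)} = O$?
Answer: $-193$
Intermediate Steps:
$31 \left(-30 + 23\right) - J{\left(w{\left(9,7 \right)} \right)} = 31 \left(-30 + 23\right) - \left(-15 - 9\right) = 31 \left(-7\right) - \left(-15 - 9\right) = -217 - -24 = -217 + 24 = -193$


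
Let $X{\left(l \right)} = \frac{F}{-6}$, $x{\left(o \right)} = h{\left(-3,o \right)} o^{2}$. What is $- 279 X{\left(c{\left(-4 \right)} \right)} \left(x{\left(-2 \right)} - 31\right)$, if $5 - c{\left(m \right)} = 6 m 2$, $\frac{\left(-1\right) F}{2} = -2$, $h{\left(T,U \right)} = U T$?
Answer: $-1302$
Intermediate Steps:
$h{\left(T,U \right)} = T U$
$F = 4$ ($F = \left(-2\right) \left(-2\right) = 4$)
$c{\left(m \right)} = 5 - 12 m$ ($c{\left(m \right)} = 5 - 6 m 2 = 5 - 12 m$)
$x{\left(o \right)} = - 3 o^{3}$ ($x{\left(o \right)} = - 3 o o^{2} = - 3 o^{3}$)
$X{\left(l \right)} = - \frac{2}{3}$ ($X{\left(l \right)} = \frac{4}{-6} = 4 \left(- \frac{1}{6}\right) = - \frac{2}{3}$)
$- 279 X{\left(c{\left(-4 \right)} \right)} \left(x{\left(-2 \right)} - 31\right) = - 279 \left(- \frac{2 \left(- 3 \left(-2\right)^{3} - 31\right)}{3}\right) = - 279 \left(- \frac{2 \left(\left(-3\right) \left(-8\right) - 31\right)}{3}\right) = - 279 \left(- \frac{2 \left(24 - 31\right)}{3}\right) = - 279 \left(\left(- \frac{2}{3}\right) \left(-7\right)\right) = \left(-279\right) \frac{14}{3} = -1302$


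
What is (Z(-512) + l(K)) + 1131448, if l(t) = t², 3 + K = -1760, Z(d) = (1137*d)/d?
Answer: 4240754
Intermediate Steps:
Z(d) = 1137
K = -1763 (K = -3 - 1760 = -1763)
(Z(-512) + l(K)) + 1131448 = (1137 + (-1763)²) + 1131448 = (1137 + 3108169) + 1131448 = 3109306 + 1131448 = 4240754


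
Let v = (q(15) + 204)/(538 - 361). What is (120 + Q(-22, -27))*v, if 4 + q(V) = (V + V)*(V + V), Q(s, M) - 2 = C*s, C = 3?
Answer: 61600/177 ≈ 348.02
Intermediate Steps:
Q(s, M) = 2 + 3*s
q(V) = -4 + 4*V² (q(V) = -4 + (V + V)*(V + V) = -4 + (2*V)*(2*V) = -4 + 4*V²)
v = 1100/177 (v = ((-4 + 4*15²) + 204)/(538 - 361) = ((-4 + 4*225) + 204)/177 = ((-4 + 900) + 204)*(1/177) = (896 + 204)*(1/177) = 1100*(1/177) = 1100/177 ≈ 6.2147)
(120 + Q(-22, -27))*v = (120 + (2 + 3*(-22)))*(1100/177) = (120 + (2 - 66))*(1100/177) = (120 - 64)*(1100/177) = 56*(1100/177) = 61600/177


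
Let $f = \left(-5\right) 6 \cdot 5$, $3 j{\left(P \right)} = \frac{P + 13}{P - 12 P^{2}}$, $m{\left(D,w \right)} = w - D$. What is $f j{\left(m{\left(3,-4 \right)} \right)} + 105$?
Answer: $\frac{12555}{119} \approx 105.5$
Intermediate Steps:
$j{\left(P \right)} = \frac{13 + P}{3 \left(P - 12 P^{2}\right)}$ ($j{\left(P \right)} = \frac{\left(P + 13\right) \frac{1}{P - 12 P^{2}}}{3} = \frac{\left(13 + P\right) \frac{1}{P - 12 P^{2}}}{3} = \frac{\frac{1}{P - 12 P^{2}} \left(13 + P\right)}{3} = \frac{13 + P}{3 \left(P - 12 P^{2}\right)}$)
$f = -150$ ($f = \left(-30\right) 5 = -150$)
$f j{\left(m{\left(3,-4 \right)} \right)} + 105 = - 150 \frac{-13 - \left(-4 - 3\right)}{3 \left(-4 - 3\right) \left(-1 + 12 \left(-4 - 3\right)\right)} + 105 = - 150 \frac{-13 - -7}{3 \left(-7\right) \left(-1 + 12 \left(-7\right)\right)} + 105 = - 150 \cdot \frac{1}{3} \left(- \frac{1}{7}\right) \frac{1}{-1 - 84} \left(-13 + 7\right) + 105 = - 150 \cdot \frac{1}{3} \left(- \frac{1}{7}\right) \frac{1}{-85} \left(-6\right) + 105 = - 150 \cdot \frac{1}{3} \left(- \frac{1}{7}\right) \left(- \frac{1}{85}\right) \left(-6\right) + 105 = \left(-150\right) \left(- \frac{2}{595}\right) + 105 = \frac{60}{119} + 105 = \frac{12555}{119}$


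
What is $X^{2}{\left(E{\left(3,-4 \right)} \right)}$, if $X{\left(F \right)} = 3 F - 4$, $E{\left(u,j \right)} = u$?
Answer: $25$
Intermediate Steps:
$X{\left(F \right)} = -4 + 3 F$
$X^{2}{\left(E{\left(3,-4 \right)} \right)} = \left(-4 + 3 \cdot 3\right)^{2} = \left(-4 + 9\right)^{2} = 5^{2} = 25$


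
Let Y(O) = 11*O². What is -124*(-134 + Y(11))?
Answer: -148428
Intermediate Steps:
-124*(-134 + Y(11)) = -124*(-134 + 11*11²) = -124*(-134 + 11*121) = -124*(-134 + 1331) = -124*1197 = -148428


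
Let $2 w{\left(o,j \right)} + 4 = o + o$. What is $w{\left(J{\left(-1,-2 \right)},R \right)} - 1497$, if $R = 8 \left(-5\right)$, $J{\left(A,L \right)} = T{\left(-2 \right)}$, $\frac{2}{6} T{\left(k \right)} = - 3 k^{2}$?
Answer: $-1535$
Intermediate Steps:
$T{\left(k \right)} = - 9 k^{2}$ ($T{\left(k \right)} = 3 \left(- 3 k^{2}\right) = - 9 k^{2}$)
$J{\left(A,L \right)} = -36$ ($J{\left(A,L \right)} = - 9 \left(-2\right)^{2} = \left(-9\right) 4 = -36$)
$R = -40$
$w{\left(o,j \right)} = -2 + o$ ($w{\left(o,j \right)} = -2 + \frac{o + o}{2} = -2 + \frac{2 o}{2} = -2 + o$)
$w{\left(J{\left(-1,-2 \right)},R \right)} - 1497 = \left(-2 - 36\right) - 1497 = -38 - 1497 = -1535$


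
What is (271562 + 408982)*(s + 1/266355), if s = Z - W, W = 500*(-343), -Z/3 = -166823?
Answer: 13533925823345536/29595 ≈ 4.5730e+11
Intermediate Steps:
Z = 500469 (Z = -3*(-166823) = 500469)
W = -171500
s = 671969 (s = 500469 - 1*(-171500) = 500469 + 171500 = 671969)
(271562 + 408982)*(s + 1/266355) = (271562 + 408982)*(671969 + 1/266355) = 680544*(671969 + 1/266355) = 680544*(178982302996/266355) = 13533925823345536/29595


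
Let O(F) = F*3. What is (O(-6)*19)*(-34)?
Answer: 11628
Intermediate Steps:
O(F) = 3*F
(O(-6)*19)*(-34) = ((3*(-6))*19)*(-34) = -18*19*(-34) = -342*(-34) = 11628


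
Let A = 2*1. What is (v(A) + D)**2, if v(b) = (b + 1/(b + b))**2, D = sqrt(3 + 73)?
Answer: 26017/256 + 81*sqrt(19)/4 ≈ 189.90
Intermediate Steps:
A = 2
D = 2*sqrt(19) (D = sqrt(76) = 2*sqrt(19) ≈ 8.7178)
v(b) = (b + 1/(2*b))**2
(v(A) + D)**2 = ((1/4)*(1 + 2*2**2)**2/2**2 + 2*sqrt(19))**2 = ((1/4)*(1/4)*(1 + 2*4)**2 + 2*sqrt(19))**2 = ((1/4)*(1/4)*(1 + 8)**2 + 2*sqrt(19))**2 = ((1/4)*(1/4)*9**2 + 2*sqrt(19))**2 = ((1/4)*(1/4)*81 + 2*sqrt(19))**2 = (81/16 + 2*sqrt(19))**2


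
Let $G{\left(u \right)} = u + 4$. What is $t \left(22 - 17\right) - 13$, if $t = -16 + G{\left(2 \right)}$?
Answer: $-63$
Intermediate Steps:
$G{\left(u \right)} = 4 + u$
$t = -10$ ($t = -16 + \left(4 + 2\right) = -16 + 6 = -10$)
$t \left(22 - 17\right) - 13 = - 10 \left(22 - 17\right) - 13 = \left(-10\right) 5 - 13 = -50 - 13 = -63$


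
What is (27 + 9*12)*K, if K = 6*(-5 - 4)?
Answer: -7290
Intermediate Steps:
K = -54 (K = 6*(-9) = -54)
(27 + 9*12)*K = (27 + 9*12)*(-54) = (27 + 108)*(-54) = 135*(-54) = -7290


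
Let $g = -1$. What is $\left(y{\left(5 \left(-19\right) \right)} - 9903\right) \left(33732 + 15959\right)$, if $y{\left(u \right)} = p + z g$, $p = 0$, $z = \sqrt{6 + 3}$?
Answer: $-492239046$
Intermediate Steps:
$z = 3$ ($z = \sqrt{9} = 3$)
$y{\left(u \right)} = -3$ ($y{\left(u \right)} = 0 + 3 \left(-1\right) = 0 - 3 = -3$)
$\left(y{\left(5 \left(-19\right) \right)} - 9903\right) \left(33732 + 15959\right) = \left(-3 - 9903\right) \left(33732 + 15959\right) = \left(-9906\right) 49691 = -492239046$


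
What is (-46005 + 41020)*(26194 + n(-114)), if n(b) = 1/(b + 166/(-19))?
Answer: -304505679165/2332 ≈ -1.3058e+8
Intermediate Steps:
n(b) = 1/(-166/19 + b) (n(b) = 1/(b + 166*(-1/19)) = 1/(b - 166/19) = 1/(-166/19 + b))
(-46005 + 41020)*(26194 + n(-114)) = (-46005 + 41020)*(26194 + 19/(-166 + 19*(-114))) = -4985*(26194 + 19/(-166 - 2166)) = -4985*(26194 + 19/(-2332)) = -4985*(26194 + 19*(-1/2332)) = -4985*(26194 - 19/2332) = -4985*61084389/2332 = -304505679165/2332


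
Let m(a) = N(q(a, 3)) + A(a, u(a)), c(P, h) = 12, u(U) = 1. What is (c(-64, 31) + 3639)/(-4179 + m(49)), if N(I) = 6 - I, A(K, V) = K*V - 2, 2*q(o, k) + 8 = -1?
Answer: -7302/8243 ≈ -0.88584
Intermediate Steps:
q(o, k) = -9/2 (q(o, k) = -4 + (1/2)*(-1) = -4 - 1/2 = -9/2)
A(K, V) = -2 + K*V
m(a) = 17/2 + a (m(a) = (6 - 1*(-9/2)) + (-2 + a*1) = (6 + 9/2) + (-2 + a) = 21/2 + (-2 + a) = 17/2 + a)
(c(-64, 31) + 3639)/(-4179 + m(49)) = (12 + 3639)/(-4179 + (17/2 + 49)) = 3651/(-4179 + 115/2) = 3651/(-8243/2) = 3651*(-2/8243) = -7302/8243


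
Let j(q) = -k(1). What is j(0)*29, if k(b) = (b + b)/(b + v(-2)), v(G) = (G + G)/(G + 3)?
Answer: 58/3 ≈ 19.333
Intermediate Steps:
v(G) = 2*G/(3 + G) (v(G) = (2*G)/(3 + G) = 2*G/(3 + G))
k(b) = 2*b/(-4 + b) (k(b) = (b + b)/(b + 2*(-2)/(3 - 2)) = (2*b)/(b + 2*(-2)/1) = (2*b)/(b + 2*(-2)*1) = (2*b)/(b - 4) = (2*b)/(-4 + b) = 2*b/(-4 + b))
j(q) = ⅔ (j(q) = -2/(-4 + 1) = -2/(-3) = -2*(-1)/3 = -1*(-⅔) = ⅔)
j(0)*29 = (⅔)*29 = 58/3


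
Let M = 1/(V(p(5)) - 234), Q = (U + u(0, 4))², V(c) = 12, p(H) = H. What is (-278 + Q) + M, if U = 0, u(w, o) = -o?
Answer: -58165/222 ≈ -262.00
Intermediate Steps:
Q = 16 (Q = (0 - 1*4)² = (0 - 4)² = (-4)² = 16)
M = -1/222 (M = 1/(12 - 234) = 1/(-222) = -1/222 ≈ -0.0045045)
(-278 + Q) + M = (-278 + 16) - 1/222 = -262 - 1/222 = -58165/222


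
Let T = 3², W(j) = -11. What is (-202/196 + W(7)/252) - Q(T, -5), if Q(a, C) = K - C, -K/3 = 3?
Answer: 5161/1764 ≈ 2.9257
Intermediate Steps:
K = -9 (K = -3*3 = -9)
T = 9
Q(a, C) = -9 - C
(-202/196 + W(7)/252) - Q(T, -5) = (-202/196 - 11/252) - (-9 - 1*(-5)) = (-202*1/196 - 11*1/252) - (-9 + 5) = (-101/98 - 11/252) - 1*(-4) = -1895/1764 + 4 = 5161/1764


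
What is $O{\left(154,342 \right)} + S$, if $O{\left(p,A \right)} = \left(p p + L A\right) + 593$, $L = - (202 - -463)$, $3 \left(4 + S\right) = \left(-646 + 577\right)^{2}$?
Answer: $-201538$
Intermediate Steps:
$S = 1583$ ($S = -4 + \frac{\left(-646 + 577\right)^{2}}{3} = -4 + \frac{\left(-69\right)^{2}}{3} = -4 + \frac{1}{3} \cdot 4761 = -4 + 1587 = 1583$)
$L = -665$ ($L = - (202 + 463) = \left(-1\right) 665 = -665$)
$O{\left(p,A \right)} = 593 + p^{2} - 665 A$ ($O{\left(p,A \right)} = \left(p p - 665 A\right) + 593 = \left(p^{2} - 665 A\right) + 593 = 593 + p^{2} - 665 A$)
$O{\left(154,342 \right)} + S = \left(593 + 154^{2} - 227430\right) + 1583 = \left(593 + 23716 - 227430\right) + 1583 = -203121 + 1583 = -201538$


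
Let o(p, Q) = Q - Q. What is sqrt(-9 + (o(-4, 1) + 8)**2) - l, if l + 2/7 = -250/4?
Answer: 879/14 + sqrt(55) ≈ 70.202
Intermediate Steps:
o(p, Q) = 0
l = -879/14 (l = -2/7 - 250/4 = -2/7 - 250*1/4 = -2/7 - 125/2 = -879/14 ≈ -62.786)
sqrt(-9 + (o(-4, 1) + 8)**2) - l = sqrt(-9 + (0 + 8)**2) - 1*(-879/14) = sqrt(-9 + 8**2) + 879/14 = sqrt(-9 + 64) + 879/14 = sqrt(55) + 879/14 = 879/14 + sqrt(55)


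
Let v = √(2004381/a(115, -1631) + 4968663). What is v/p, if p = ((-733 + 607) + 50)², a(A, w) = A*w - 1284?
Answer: √177201744441423594/1090791824 ≈ 0.38592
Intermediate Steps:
a(A, w) = -1284 + A*w
p = 5776 (p = (-126 + 50)² = (-76)² = 5776)
v = √177201744441423594/188849 (v = √(2004381/(-1284 + 115*(-1631)) + 4968663) = √(2004381/(-1284 - 187565) + 4968663) = √(2004381/(-188849) + 4968663) = √(2004381*(-1/188849) + 4968663) = √(-2004381/188849 + 4968663) = √(938325034506/188849) = √177201744441423594/188849 ≈ 2229.0)
v/p = (√177201744441423594/188849)/5776 = (√177201744441423594/188849)*(1/5776) = √177201744441423594/1090791824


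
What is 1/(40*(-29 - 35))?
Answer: -1/2560 ≈ -0.00039063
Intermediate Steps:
1/(40*(-29 - 35)) = 1/(40*(-64)) = 1/(-2560) = -1/2560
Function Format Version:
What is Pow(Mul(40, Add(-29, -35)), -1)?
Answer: Rational(-1, 2560) ≈ -0.00039063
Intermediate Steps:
Pow(Mul(40, Add(-29, -35)), -1) = Pow(Mul(40, -64), -1) = Pow(-2560, -1) = Rational(-1, 2560)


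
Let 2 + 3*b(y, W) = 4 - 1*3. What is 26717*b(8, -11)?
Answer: -26717/3 ≈ -8905.7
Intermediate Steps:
b(y, W) = -⅓ (b(y, W) = -⅔ + (4 - 1*3)/3 = -⅔ + (4 - 3)/3 = -⅔ + (⅓)*1 = -⅔ + ⅓ = -⅓)
26717*b(8, -11) = 26717*(-⅓) = -26717/3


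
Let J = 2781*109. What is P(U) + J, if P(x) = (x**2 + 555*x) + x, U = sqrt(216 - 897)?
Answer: 302448 + 556*I*sqrt(681) ≈ 3.0245e+5 + 14509.0*I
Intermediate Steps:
J = 303129
U = I*sqrt(681) (U = sqrt(-681) = I*sqrt(681) ≈ 26.096*I)
P(x) = x**2 + 556*x
P(U) + J = (I*sqrt(681))*(556 + I*sqrt(681)) + 303129 = I*sqrt(681)*(556 + I*sqrt(681)) + 303129 = 303129 + I*sqrt(681)*(556 + I*sqrt(681))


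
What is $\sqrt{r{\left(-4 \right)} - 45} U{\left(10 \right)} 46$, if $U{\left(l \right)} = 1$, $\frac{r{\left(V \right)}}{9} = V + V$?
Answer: $138 i \sqrt{13} \approx 497.57 i$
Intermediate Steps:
$r{\left(V \right)} = 18 V$ ($r{\left(V \right)} = 9 \left(V + V\right) = 9 \cdot 2 V = 18 V$)
$\sqrt{r{\left(-4 \right)} - 45} U{\left(10 \right)} 46 = \sqrt{18 \left(-4\right) - 45} \cdot 1 \cdot 46 = \sqrt{-72 - 45} \cdot 1 \cdot 46 = \sqrt{-117} \cdot 1 \cdot 46 = 3 i \sqrt{13} \cdot 1 \cdot 46 = 3 i \sqrt{13} \cdot 46 = 138 i \sqrt{13}$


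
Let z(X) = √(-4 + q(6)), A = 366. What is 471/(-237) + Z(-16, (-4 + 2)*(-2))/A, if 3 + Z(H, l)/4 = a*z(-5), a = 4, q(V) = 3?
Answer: -9735/4819 + 8*I/183 ≈ -2.0201 + 0.043716*I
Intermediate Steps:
z(X) = I (z(X) = √(-4 + 3) = √(-1) = I)
Z(H, l) = -12 + 16*I (Z(H, l) = -12 + 4*(4*I) = -12 + 16*I)
471/(-237) + Z(-16, (-4 + 2)*(-2))/A = 471/(-237) + (-12 + 16*I)/366 = 471*(-1/237) + (-12 + 16*I)*(1/366) = -157/79 + (-2/61 + 8*I/183) = -9735/4819 + 8*I/183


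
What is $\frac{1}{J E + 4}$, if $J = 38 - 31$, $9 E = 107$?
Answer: $\frac{9}{785} \approx 0.011465$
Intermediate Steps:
$E = \frac{107}{9}$ ($E = \frac{1}{9} \cdot 107 = \frac{107}{9} \approx 11.889$)
$J = 7$
$\frac{1}{J E + 4} = \frac{1}{7 \cdot \frac{107}{9} + 4} = \frac{1}{\frac{749}{9} + 4} = \frac{1}{\frac{785}{9}} = \frac{9}{785}$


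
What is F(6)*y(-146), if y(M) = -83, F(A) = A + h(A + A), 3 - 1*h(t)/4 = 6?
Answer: 498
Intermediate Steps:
h(t) = -12 (h(t) = 12 - 4*6 = 12 - 24 = -12)
F(A) = -12 + A (F(A) = A - 12 = -12 + A)
F(6)*y(-146) = (-12 + 6)*(-83) = -6*(-83) = 498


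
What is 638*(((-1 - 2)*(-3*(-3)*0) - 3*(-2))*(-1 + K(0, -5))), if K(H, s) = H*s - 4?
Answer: -19140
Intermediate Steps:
K(H, s) = -4 + H*s
638*(((-1 - 2)*(-3*(-3)*0) - 3*(-2))*(-1 + K(0, -5))) = 638*(((-1 - 2)*(-3*(-3)*0) - 3*(-2))*(-1 + (-4 + 0*(-5)))) = 638*((-27*0 + 6)*(-1 + (-4 + 0))) = 638*((-3*0 + 6)*(-1 - 4)) = 638*((0 + 6)*(-5)) = 638*(6*(-5)) = 638*(-30) = -19140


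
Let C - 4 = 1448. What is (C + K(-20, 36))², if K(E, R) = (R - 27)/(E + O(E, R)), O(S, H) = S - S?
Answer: 842798961/400 ≈ 2.1070e+6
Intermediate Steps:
C = 1452 (C = 4 + 1448 = 1452)
O(S, H) = 0
K(E, R) = (-27 + R)/E (K(E, R) = (R - 27)/(E + 0) = (-27 + R)/E)
(C + K(-20, 36))² = (1452 + (-27 + 36)/(-20))² = (1452 - 1/20*9)² = (1452 - 9/20)² = (29031/20)² = 842798961/400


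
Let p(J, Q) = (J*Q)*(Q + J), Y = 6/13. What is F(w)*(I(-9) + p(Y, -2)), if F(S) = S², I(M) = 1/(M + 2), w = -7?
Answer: 10577/169 ≈ 62.586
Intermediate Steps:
Y = 6/13 (Y = 6*(1/13) = 6/13 ≈ 0.46154)
p(J, Q) = J*Q*(J + Q) (p(J, Q) = (J*Q)*(J + Q) = J*Q*(J + Q))
I(M) = 1/(2 + M)
F(w)*(I(-9) + p(Y, -2)) = (-7)²*(1/(2 - 9) + (6/13)*(-2)*(6/13 - 2)) = 49*(1/(-7) + (6/13)*(-2)*(-20/13)) = 49*(-⅐ + 240/169) = 49*(1511/1183) = 10577/169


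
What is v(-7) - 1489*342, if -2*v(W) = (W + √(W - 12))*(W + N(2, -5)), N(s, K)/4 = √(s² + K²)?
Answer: -1018525/2 + 14*√29 - 2*I*√551 + 7*I*√19/2 ≈ -5.0919e+5 - 31.691*I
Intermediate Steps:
N(s, K) = 4*√(K² + s²) (N(s, K) = 4*√(s² + K²) = 4*√(K² + s²))
v(W) = -(W + √(-12 + W))*(W + 4*√29)/2 (v(W) = -(W + √(W - 12))*(W + 4*√((-5)² + 2²))/2 = -(W + √(-12 + W))*(W + 4*√(25 + 4))/2 = -(W + √(-12 + W))*(W + 4*√29)/2)
v(-7) - 1489*342 = (-½*(-7)² - 2*(-7)*√29 - 2*√29*√(-12 - 7) - ½*(-7)*√(-12 - 7)) - 1489*342 = (-½*49 + 14*√29 - 2*√29*√(-19) - ½*(-7)*√(-19)) - 509238 = (-49/2 + 14*√29 - 2*√29*I*√19 - ½*(-7)*I*√19) - 509238 = (-49/2 + 14*√29 - 2*I*√551 + 7*I*√19/2) - 509238 = -1018525/2 + 14*√29 - 2*I*√551 + 7*I*√19/2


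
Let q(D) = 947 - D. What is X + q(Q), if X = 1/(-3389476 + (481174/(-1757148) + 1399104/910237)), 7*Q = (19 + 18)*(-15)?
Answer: 2781848770149655098394/2710598746749103511 ≈ 1026.3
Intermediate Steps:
Q = -555/7 (Q = ((19 + 18)*(-15))/7 = (37*(-15))/7 = (⅐)*(-555) = -555/7 ≈ -79.286)
X = -799710562038/2710598746749103511 (X = 1/(-3389476 + (481174*(-1/1757148) + 1399104*(1/910237))) = 1/(-3389476 + (-240587/878574 + 1399104/910237)) = 1/(-3389476 + 1010225208577/799710562038) = 1/(-2710598746749103511/799710562038) = -799710562038/2710598746749103511 ≈ -2.9503e-7)
X + q(Q) = -799710562038/2710598746749103511 + (947 - 1*(-555/7)) = -799710562038/2710598746749103511 + (947 + 555/7) = -799710562038/2710598746749103511 + 7184/7 = 2781848770149655098394/2710598746749103511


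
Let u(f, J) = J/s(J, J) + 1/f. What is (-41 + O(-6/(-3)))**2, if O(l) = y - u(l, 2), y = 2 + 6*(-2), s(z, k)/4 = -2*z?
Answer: 168921/64 ≈ 2639.4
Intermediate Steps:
s(z, k) = -8*z (s(z, k) = 4*(-2*z) = -8*z)
u(f, J) = -1/8 + 1/f (u(f, J) = J/((-8*J)) + 1/f = J*(-1/(8*J)) + 1/f = -1/8 + 1/f)
y = -10 (y = 2 - 12 = -10)
O(l) = -10 - (8 - l)/(8*l)
(-41 + O(-6/(-3)))**2 = (-41 + (-79/8 - 1/((-6/(-3)))))**2 = (-41 + (-79/8 - 1/((-6*(-1/3)))))**2 = (-41 + (-79/8 - 1/2))**2 = (-41 - 83/8)**2 = (-411/8)**2 = 168921/64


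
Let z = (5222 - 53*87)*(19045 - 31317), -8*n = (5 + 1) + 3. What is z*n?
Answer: 8435466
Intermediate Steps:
n = -9/8 (n = -((5 + 1) + 3)/8 = -(6 + 3)/8 = -⅛*9 = -9/8 ≈ -1.1250)
z = -7498192 (z = (5222 - 4611)*(-12272) = 611*(-12272) = -7498192)
z*n = -7498192*(-9/8) = 8435466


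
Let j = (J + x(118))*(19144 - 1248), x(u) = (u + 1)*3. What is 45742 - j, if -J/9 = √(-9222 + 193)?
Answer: -6343130 + 161064*I*√9029 ≈ -6.3431e+6 + 1.5304e+7*I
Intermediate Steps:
x(u) = 3 + 3*u (x(u) = (1 + u)*3 = 3 + 3*u)
J = -9*I*√9029 (J = -9*√(-9222 + 193) = -9*I*√9029 ≈ -855.19*I)
j = 6388872 - 161064*I*√9029 (j = (-9*I*√9029 + (3 + 3*118))*(19144 - 1248) = (-9*I*√9029 + (3 + 354))*17896 = (-9*I*√9029 + 357)*17896 = (357 - 9*I*√9029)*17896 = 6388872 - 161064*I*√9029 ≈ 6.3889e+6 - 1.5304e+7*I)
45742 - j = 45742 - (6388872 - 161064*I*√9029) = 45742 + (-6388872 + 161064*I*√9029) = -6343130 + 161064*I*√9029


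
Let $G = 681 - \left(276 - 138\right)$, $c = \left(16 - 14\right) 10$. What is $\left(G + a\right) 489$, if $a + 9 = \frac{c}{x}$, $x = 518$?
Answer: $\frac{67636524}{259} \approx 2.6115 \cdot 10^{5}$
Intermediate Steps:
$c = 20$ ($c = 2 \cdot 10 = 20$)
$a = - \frac{2321}{259}$ ($a = -9 + \frac{20}{518} = -9 + 20 \cdot \frac{1}{518} = -9 + \frac{10}{259} = - \frac{2321}{259} \approx -8.9614$)
$G = 543$ ($G = 681 - 138 = 543$)
$\left(G + a\right) 489 = \left(543 - \frac{2321}{259}\right) 489 = \frac{138316}{259} \cdot 489 = \frac{67636524}{259}$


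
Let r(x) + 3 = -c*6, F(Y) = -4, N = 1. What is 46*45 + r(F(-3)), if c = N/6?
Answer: 2066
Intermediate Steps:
c = ⅙ (c = 1/6 = 1*(⅙) = ⅙ ≈ 0.16667)
r(x) = -4 (r(x) = -3 - 1*⅙*6 = -3 - ⅙*6 = -3 - 1 = -4)
46*45 + r(F(-3)) = 46*45 - 4 = 2070 - 4 = 2066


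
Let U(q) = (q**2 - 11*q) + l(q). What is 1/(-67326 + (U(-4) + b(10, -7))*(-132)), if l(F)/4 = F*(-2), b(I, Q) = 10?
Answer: -1/80790 ≈ -1.2378e-5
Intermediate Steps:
l(F) = -8*F (l(F) = 4*(F*(-2)) = 4*(-2*F) = -8*F)
U(q) = q**2 - 19*q (U(q) = (q**2 - 11*q) - 8*q = q**2 - 19*q)
1/(-67326 + (U(-4) + b(10, -7))*(-132)) = 1/(-67326 + (-4*(-19 - 4) + 10)*(-132)) = 1/(-67326 + (-4*(-23) + 10)*(-132)) = 1/(-67326 + (92 + 10)*(-132)) = 1/(-67326 + 102*(-132)) = 1/(-67326 - 13464) = 1/(-80790) = -1/80790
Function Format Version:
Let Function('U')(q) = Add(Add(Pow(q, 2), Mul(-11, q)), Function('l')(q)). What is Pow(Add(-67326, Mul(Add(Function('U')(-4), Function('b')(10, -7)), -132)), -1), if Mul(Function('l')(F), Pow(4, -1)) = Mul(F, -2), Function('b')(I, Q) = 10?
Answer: Rational(-1, 80790) ≈ -1.2378e-5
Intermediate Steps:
Function('l')(F) = Mul(-8, F) (Function('l')(F) = Mul(4, Mul(F, -2)) = Mul(4, Mul(-2, F)) = Mul(-8, F))
Function('U')(q) = Add(Pow(q, 2), Mul(-19, q)) (Function('U')(q) = Add(Add(Pow(q, 2), Mul(-11, q)), Mul(-8, q)) = Add(Pow(q, 2), Mul(-19, q)))
Pow(Add(-67326, Mul(Add(Function('U')(-4), Function('b')(10, -7)), -132)), -1) = Pow(Add(-67326, Mul(Add(Mul(-4, Add(-19, -4)), 10), -132)), -1) = Pow(Add(-67326, Mul(Add(Mul(-4, -23), 10), -132)), -1) = Pow(Add(-67326, Mul(Add(92, 10), -132)), -1) = Pow(Add(-67326, Mul(102, -132)), -1) = Pow(Add(-67326, -13464), -1) = Pow(-80790, -1) = Rational(-1, 80790)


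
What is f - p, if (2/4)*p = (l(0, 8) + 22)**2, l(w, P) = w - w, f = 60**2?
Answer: 2632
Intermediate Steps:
f = 3600
l(w, P) = 0
p = 968 (p = 2*(0 + 22)**2 = 2*22**2 = 2*484 = 968)
f - p = 3600 - 1*968 = 3600 - 968 = 2632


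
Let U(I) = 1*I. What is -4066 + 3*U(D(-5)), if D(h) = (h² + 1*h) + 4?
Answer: -3994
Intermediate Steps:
D(h) = 4 + h + h² (D(h) = (h² + h) + 4 = (h + h²) + 4 = 4 + h + h²)
U(I) = I
-4066 + 3*U(D(-5)) = -4066 + 3*(4 - 5 + (-5)²) = -4066 + 3*(4 - 5 + 25) = -4066 + 3*24 = -4066 + 72 = -3994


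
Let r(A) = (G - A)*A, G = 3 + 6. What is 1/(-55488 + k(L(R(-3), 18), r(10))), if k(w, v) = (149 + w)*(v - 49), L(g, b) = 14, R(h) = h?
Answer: -1/65105 ≈ -1.5360e-5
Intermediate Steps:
G = 9
r(A) = A*(9 - A) (r(A) = (9 - A)*A = A*(9 - A))
k(w, v) = (-49 + v)*(149 + w) (k(w, v) = (149 + w)*(-49 + v) = (-49 + v)*(149 + w))
1/(-55488 + k(L(R(-3), 18), r(10))) = 1/(-55488 + (-7301 - 49*14 + 149*(10*(9 - 1*10)) + (10*(9 - 1*10))*14)) = 1/(-55488 + (-7301 - 686 + 149*(10*(9 - 10)) + (10*(9 - 10))*14)) = 1/(-55488 + (-7301 - 686 + 149*(10*(-1)) + (10*(-1))*14)) = 1/(-55488 + (-7301 - 686 + 149*(-10) - 10*14)) = 1/(-55488 + (-7301 - 686 - 1490 - 140)) = 1/(-55488 - 9617) = 1/(-65105) = -1/65105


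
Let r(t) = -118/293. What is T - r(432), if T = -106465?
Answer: -31194127/293 ≈ -1.0646e+5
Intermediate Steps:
r(t) = -118/293 (r(t) = -118*1/293 = -118/293)
T - r(432) = -106465 - 1*(-118/293) = -106465 + 118/293 = -31194127/293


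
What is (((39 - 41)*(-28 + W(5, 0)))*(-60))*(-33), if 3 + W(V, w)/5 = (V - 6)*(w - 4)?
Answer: 91080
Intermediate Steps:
W(V, w) = -15 + 5*(-6 + V)*(-4 + w) (W(V, w) = -15 + 5*((V - 6)*(w - 4)) = -15 + 5*((-6 + V)*(-4 + w)) = -15 + 5*(-6 + V)*(-4 + w))
(((39 - 41)*(-28 + W(5, 0)))*(-60))*(-33) = (((39 - 41)*(-28 + (105 - 30*0 - 20*5 + 5*5*0)))*(-60))*(-33) = (-2*(-28 + (105 + 0 - 100 + 0))*(-60))*(-33) = (-2*(-28 + 5)*(-60))*(-33) = (-2*(-23)*(-60))*(-33) = (46*(-60))*(-33) = -2760*(-33) = 91080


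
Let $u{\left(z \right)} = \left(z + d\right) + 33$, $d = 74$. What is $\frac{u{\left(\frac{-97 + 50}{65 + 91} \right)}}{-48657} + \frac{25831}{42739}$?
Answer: $\frac{195358608197}{324410037588} \approx 0.6022$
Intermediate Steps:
$u{\left(z \right)} = 107 + z$ ($u{\left(z \right)} = \left(z + 74\right) + 33 = \left(74 + z\right) + 33 = 107 + z$)
$\frac{u{\left(\frac{-97 + 50}{65 + 91} \right)}}{-48657} + \frac{25831}{42739} = \frac{107 + \frac{-97 + 50}{65 + 91}}{-48657} + \frac{25831}{42739} = \left(107 - \frac{47}{156}\right) \left(- \frac{1}{48657}\right) + 25831 \cdot \frac{1}{42739} = \left(107 - \frac{47}{156}\right) \left(- \frac{1}{48657}\right) + \frac{25831}{42739} = \frac{16645}{156} \left(- \frac{1}{48657}\right) + \frac{25831}{42739} = - \frac{16645}{7590492} + \frac{25831}{42739} = \frac{195358608197}{324410037588}$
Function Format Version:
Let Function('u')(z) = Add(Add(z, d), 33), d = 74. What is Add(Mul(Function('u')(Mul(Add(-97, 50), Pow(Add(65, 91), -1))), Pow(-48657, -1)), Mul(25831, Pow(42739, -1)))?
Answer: Rational(195358608197, 324410037588) ≈ 0.60220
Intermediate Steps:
Function('u')(z) = Add(107, z) (Function('u')(z) = Add(Add(z, 74), 33) = Add(Add(74, z), 33) = Add(107, z))
Add(Mul(Function('u')(Mul(Add(-97, 50), Pow(Add(65, 91), -1))), Pow(-48657, -1)), Mul(25831, Pow(42739, -1))) = Add(Mul(Add(107, Mul(Add(-97, 50), Pow(Add(65, 91), -1))), Pow(-48657, -1)), Mul(25831, Pow(42739, -1))) = Add(Mul(Add(107, Mul(-47, Pow(156, -1))), Rational(-1, 48657)), Mul(25831, Rational(1, 42739))) = Add(Mul(Add(107, Mul(-47, Rational(1, 156))), Rational(-1, 48657)), Rational(25831, 42739)) = Add(Mul(Add(107, Rational(-47, 156)), Rational(-1, 48657)), Rational(25831, 42739)) = Add(Mul(Rational(16645, 156), Rational(-1, 48657)), Rational(25831, 42739)) = Add(Rational(-16645, 7590492), Rational(25831, 42739)) = Rational(195358608197, 324410037588)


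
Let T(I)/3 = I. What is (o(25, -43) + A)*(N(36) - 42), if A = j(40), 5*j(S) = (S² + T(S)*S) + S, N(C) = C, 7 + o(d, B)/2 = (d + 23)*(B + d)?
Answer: 2724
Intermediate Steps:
o(d, B) = -14 + 2*(23 + d)*(B + d) (o(d, B) = -14 + 2*((d + 23)*(B + d)) = -14 + 2*((23 + d)*(B + d)) = -14 + 2*(23 + d)*(B + d))
T(I) = 3*I
j(S) = S/5 + 4*S²/5 (j(S) = ((S² + (3*S)*S) + S)/5 = ((S² + 3*S²) + S)/5 = (4*S² + S)/5 = (S + 4*S²)/5 = S/5 + 4*S²/5)
A = 1288 (A = (⅕)*40*(1 + 4*40) = (⅕)*40*(1 + 160) = (⅕)*40*161 = 1288)
(o(25, -43) + A)*(N(36) - 42) = ((-14 + 2*25² + 46*(-43) + 46*25 + 2*(-43)*25) + 1288)*(36 - 42) = ((-14 + 2*625 - 1978 + 1150 - 2150) + 1288)*(-6) = ((-14 + 1250 - 1978 + 1150 - 2150) + 1288)*(-6) = (-1742 + 1288)*(-6) = -454*(-6) = 2724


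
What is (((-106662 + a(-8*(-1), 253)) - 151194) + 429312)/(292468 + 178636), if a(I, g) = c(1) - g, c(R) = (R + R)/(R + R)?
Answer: 42801/117776 ≈ 0.36341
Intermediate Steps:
c(R) = 1 (c(R) = (2*R)/((2*R)) = (2*R)*(1/(2*R)) = 1)
a(I, g) = 1 - g
(((-106662 + a(-8*(-1), 253)) - 151194) + 429312)/(292468 + 178636) = (((-106662 + (1 - 1*253)) - 151194) + 429312)/(292468 + 178636) = (((-106662 + (1 - 253)) - 151194) + 429312)/471104 = (((-106662 - 252) - 151194) + 429312)*(1/471104) = ((-106914 - 151194) + 429312)*(1/471104) = (-258108 + 429312)*(1/471104) = 171204*(1/471104) = 42801/117776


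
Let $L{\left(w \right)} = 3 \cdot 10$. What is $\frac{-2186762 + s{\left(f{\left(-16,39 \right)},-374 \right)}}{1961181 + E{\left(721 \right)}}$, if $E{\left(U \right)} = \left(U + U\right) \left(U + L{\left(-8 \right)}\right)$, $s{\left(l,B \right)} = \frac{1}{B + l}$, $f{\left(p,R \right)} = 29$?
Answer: $- \frac{754432891}{1050222435} \approx -0.71836$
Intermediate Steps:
$L{\left(w \right)} = 30$
$E{\left(U \right)} = 2 U \left(30 + U\right)$ ($E{\left(U \right)} = \left(U + U\right) \left(U + 30\right) = 2 U \left(30 + U\right)$)
$\frac{-2186762 + s{\left(f{\left(-16,39 \right)},-374 \right)}}{1961181 + E{\left(721 \right)}} = \frac{-2186762 + \frac{1}{-374 + 29}}{1961181 + 2 \cdot 721 \left(30 + 721\right)} = \frac{-2186762 + \frac{1}{-345}}{1961181 + 2 \cdot 721 \cdot 751} = \frac{-2186762 - \frac{1}{345}}{1961181 + 1082942} = - \frac{754432891}{345 \cdot 3044123} = \left(- \frac{754432891}{345}\right) \frac{1}{3044123} = - \frac{754432891}{1050222435}$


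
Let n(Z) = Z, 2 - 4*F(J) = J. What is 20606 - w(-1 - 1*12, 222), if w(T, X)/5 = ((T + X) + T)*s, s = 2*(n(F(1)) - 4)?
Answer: 27956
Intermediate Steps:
F(J) = ½ - J/4
s = -15/2 (s = 2*((½ - ¼*1) - 4) = 2*((½ - ¼) - 4) = 2*(¼ - 4) = 2*(-15/4) = -15/2 ≈ -7.5000)
w(T, X) = -75*T - 75*X/2 (w(T, X) = 5*(((T + X) + T)*(-15/2)) = 5*((X + 2*T)*(-15/2)) = 5*(-15*T - 15*X/2) = -75*T - 75*X/2)
20606 - w(-1 - 1*12, 222) = 20606 - (-75*(-1 - 1*12) - 75/2*222) = 20606 - (-75*(-1 - 12) - 8325) = 20606 - (-75*(-13) - 8325) = 20606 - (975 - 8325) = 20606 - 1*(-7350) = 20606 + 7350 = 27956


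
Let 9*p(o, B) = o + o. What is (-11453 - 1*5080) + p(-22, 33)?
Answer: -148841/9 ≈ -16538.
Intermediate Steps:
p(o, B) = 2*o/9 (p(o, B) = (o + o)/9 = (2*o)/9 = 2*o/9)
(-11453 - 1*5080) + p(-22, 33) = (-11453 - 1*5080) + (2/9)*(-22) = (-11453 - 5080) - 44/9 = -16533 - 44/9 = -148841/9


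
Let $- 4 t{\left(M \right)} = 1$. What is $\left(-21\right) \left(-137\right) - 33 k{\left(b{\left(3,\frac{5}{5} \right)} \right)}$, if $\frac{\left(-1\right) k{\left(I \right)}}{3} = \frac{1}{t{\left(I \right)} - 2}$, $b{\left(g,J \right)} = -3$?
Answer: $2833$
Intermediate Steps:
$t{\left(M \right)} = - \frac{1}{4}$ ($t{\left(M \right)} = \left(- \frac{1}{4}\right) 1 = - \frac{1}{4}$)
$k{\left(I \right)} = \frac{4}{3}$ ($k{\left(I \right)} = - \frac{3}{- \frac{1}{4} - 2} = - \frac{3}{- \frac{9}{4}} = \left(-3\right) \left(- \frac{4}{9}\right) = \frac{4}{3}$)
$\left(-21\right) \left(-137\right) - 33 k{\left(b{\left(3,\frac{5}{5} \right)} \right)} = \left(-21\right) \left(-137\right) - 44 = 2877 - 44 = 2833$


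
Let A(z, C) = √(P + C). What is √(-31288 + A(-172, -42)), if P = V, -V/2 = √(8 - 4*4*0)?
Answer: √(-31288 + √2*√(-21 - 2*√2)) ≈ 0.02 + 176.88*I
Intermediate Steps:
V = -4*√2 (V = -2*√(8 - 4*4*0) = -2*√(8 - 16*0) = -2*√(8 + 0) = -4*√2 ≈ -5.6569)
P = -4*√2 ≈ -5.6569
A(z, C) = √(C - 4*√2) (A(z, C) = √(-4*√2 + C) = √(C - 4*√2))
√(-31288 + A(-172, -42)) = √(-31288 + √(-42 - 4*√2))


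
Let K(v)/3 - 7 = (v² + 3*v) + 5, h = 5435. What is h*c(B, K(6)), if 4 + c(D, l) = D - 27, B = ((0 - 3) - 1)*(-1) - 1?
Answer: -152180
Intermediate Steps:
B = 3 (B = (-3 - 1)*(-1) - 1 = -4*(-1) - 1 = 4 - 1 = 3)
K(v) = 36 + 3*v² + 9*v (K(v) = 21 + 3*((v² + 3*v) + 5) = 21 + 3*(5 + v² + 3*v) = 21 + (15 + 3*v² + 9*v) = 36 + 3*v² + 9*v)
c(D, l) = -31 + D (c(D, l) = -4 + (D - 27) = -4 + (-27 + D) = -31 + D)
h*c(B, K(6)) = 5435*(-31 + 3) = 5435*(-28) = -152180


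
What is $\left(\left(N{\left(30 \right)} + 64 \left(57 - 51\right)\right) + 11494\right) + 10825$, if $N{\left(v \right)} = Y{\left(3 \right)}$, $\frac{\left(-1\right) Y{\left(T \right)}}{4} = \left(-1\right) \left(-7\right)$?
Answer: $22675$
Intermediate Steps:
$Y{\left(T \right)} = -28$ ($Y{\left(T \right)} = - 4 \left(\left(-1\right) \left(-7\right)\right) = \left(-4\right) 7 = -28$)
$N{\left(v \right)} = -28$
$\left(\left(N{\left(30 \right)} + 64 \left(57 - 51\right)\right) + 11494\right) + 10825 = \left(\left(-28 + 64 \left(57 - 51\right)\right) + 11494\right) + 10825 = \left(\left(-28 + 64 \cdot 6\right) + 11494\right) + 10825 = \left(\left(-28 + 384\right) + 11494\right) + 10825 = \left(356 + 11494\right) + 10825 = 11850 + 10825 = 22675$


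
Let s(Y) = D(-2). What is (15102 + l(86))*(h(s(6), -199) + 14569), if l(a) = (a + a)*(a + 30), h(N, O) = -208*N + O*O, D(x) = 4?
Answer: 1869710252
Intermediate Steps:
s(Y) = 4
h(N, O) = O² - 208*N (h(N, O) = -208*N + O² = O² - 208*N)
l(a) = 2*a*(30 + a) (l(a) = (2*a)*(30 + a) = 2*a*(30 + a))
(15102 + l(86))*(h(s(6), -199) + 14569) = (15102 + 2*86*(30 + 86))*(((-199)² - 208*4) + 14569) = (15102 + 2*86*116)*((39601 - 832) + 14569) = (15102 + 19952)*(38769 + 14569) = 35054*53338 = 1869710252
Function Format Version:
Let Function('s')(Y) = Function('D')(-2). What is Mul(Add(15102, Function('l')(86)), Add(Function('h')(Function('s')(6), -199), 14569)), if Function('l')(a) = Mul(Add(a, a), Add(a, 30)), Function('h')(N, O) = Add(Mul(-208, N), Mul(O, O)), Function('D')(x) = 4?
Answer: 1869710252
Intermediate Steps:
Function('s')(Y) = 4
Function('h')(N, O) = Add(Pow(O, 2), Mul(-208, N)) (Function('h')(N, O) = Add(Mul(-208, N), Pow(O, 2)) = Add(Pow(O, 2), Mul(-208, N)))
Function('l')(a) = Mul(2, a, Add(30, a)) (Function('l')(a) = Mul(Mul(2, a), Add(30, a)) = Mul(2, a, Add(30, a)))
Mul(Add(15102, Function('l')(86)), Add(Function('h')(Function('s')(6), -199), 14569)) = Mul(Add(15102, Mul(2, 86, Add(30, 86))), Add(Add(Pow(-199, 2), Mul(-208, 4)), 14569)) = Mul(Add(15102, Mul(2, 86, 116)), Add(Add(39601, -832), 14569)) = Mul(Add(15102, 19952), Add(38769, 14569)) = Mul(35054, 53338) = 1869710252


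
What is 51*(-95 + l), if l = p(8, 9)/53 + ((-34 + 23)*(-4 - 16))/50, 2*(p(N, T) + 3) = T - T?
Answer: -1225224/265 ≈ -4623.5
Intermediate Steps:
p(N, T) = -3 (p(N, T) = -3 + (T - T)/2 = -3 + (½)*0 = -3 + 0 = -3)
l = 1151/265 (l = -3/53 + ((-34 + 23)*(-4 - 16))/50 = -3*1/53 - 11*(-20)*(1/50) = -3/53 + 220*(1/50) = -3/53 + 22/5 = 1151/265 ≈ 4.3434)
51*(-95 + l) = 51*(-95 + 1151/265) = 51*(-24024/265) = -1225224/265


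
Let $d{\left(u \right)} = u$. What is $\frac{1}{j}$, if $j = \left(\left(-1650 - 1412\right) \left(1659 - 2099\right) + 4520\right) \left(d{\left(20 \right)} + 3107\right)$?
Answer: $\frac{1}{4227078600} \approx 2.3657 \cdot 10^{-10}$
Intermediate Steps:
$j = 4227078600$ ($j = \left(\left(-1650 - 1412\right) \left(1659 - 2099\right) + 4520\right) \left(20 + 3107\right) = \left(\left(-3062\right) \left(-440\right) + 4520\right) 3127 = \left(1347280 + 4520\right) 3127 = 1351800 \cdot 3127 = 4227078600$)
$\frac{1}{j} = \frac{1}{4227078600}$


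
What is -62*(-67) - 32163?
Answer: -28009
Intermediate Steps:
-62*(-67) - 32163 = 4154 - 32163 = -28009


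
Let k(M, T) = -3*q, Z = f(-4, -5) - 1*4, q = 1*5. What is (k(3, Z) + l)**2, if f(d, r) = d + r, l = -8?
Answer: 529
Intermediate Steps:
q = 5
Z = -13 (Z = (-4 - 5) - 1*4 = -9 - 4 = -13)
k(M, T) = -15 (k(M, T) = -3*5 = -15)
(k(3, Z) + l)**2 = (-15 - 8)**2 = (-23)**2 = 529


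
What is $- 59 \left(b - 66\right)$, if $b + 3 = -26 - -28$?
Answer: $3953$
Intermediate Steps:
$b = -1$ ($b = -3 - -2 = -3 + \left(-26 + 28\right) = -3 + 2 = -1$)
$- 59 \left(b - 66\right) = - 59 \left(-1 - 66\right) = \left(-59\right) \left(-67\right) = 3953$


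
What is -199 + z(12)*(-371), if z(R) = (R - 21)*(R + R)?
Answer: 79937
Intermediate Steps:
z(R) = 2*R*(-21 + R) (z(R) = (-21 + R)*(2*R) = 2*R*(-21 + R))
-199 + z(12)*(-371) = -199 + (2*12*(-21 + 12))*(-371) = -199 + (2*12*(-9))*(-371) = -199 - 216*(-371) = -199 + 80136 = 79937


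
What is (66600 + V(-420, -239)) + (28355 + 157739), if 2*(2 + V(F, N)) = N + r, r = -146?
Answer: 504999/2 ≈ 2.5250e+5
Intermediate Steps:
V(F, N) = -75 + N/2 (V(F, N) = -2 + (N - 146)/2 = -2 + (-146 + N)/2 = -2 + (-73 + N/2) = -75 + N/2)
(66600 + V(-420, -239)) + (28355 + 157739) = (66600 + (-75 + (½)*(-239))) + (28355 + 157739) = (66600 + (-75 - 239/2)) + 186094 = (66600 - 389/2) + 186094 = 132811/2 + 186094 = 504999/2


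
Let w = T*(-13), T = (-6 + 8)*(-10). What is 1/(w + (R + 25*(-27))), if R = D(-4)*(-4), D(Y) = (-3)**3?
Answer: -1/307 ≈ -0.0032573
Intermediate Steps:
D(Y) = -27
T = -20 (T = 2*(-10) = -20)
R = 108 (R = -27*(-4) = 108)
w = 260 (w = -20*(-13) = 260)
1/(w + (R + 25*(-27))) = 1/(260 + (108 + 25*(-27))) = 1/(260 + (108 - 675)) = 1/(260 - 567) = 1/(-307) = -1/307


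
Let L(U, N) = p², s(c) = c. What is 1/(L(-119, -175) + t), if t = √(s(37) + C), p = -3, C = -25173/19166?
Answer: 172494/868477 - 37*√9575566/868477 ≈ 0.066783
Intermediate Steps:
C = -25173/19166 (C = -25173*1/19166 = -25173/19166 ≈ -1.3134)
L(U, N) = 9 (L(U, N) = (-3)² = 9)
t = √9575566/518 (t = √(37 - 25173/19166) = √(683969/19166) = √9575566/518 ≈ 5.9738)
1/(L(-119, -175) + t) = 1/(9 + √9575566/518)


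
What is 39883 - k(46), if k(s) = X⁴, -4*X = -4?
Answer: 39882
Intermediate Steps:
X = 1 (X = -¼*(-4) = 1)
k(s) = 1 (k(s) = 1⁴ = 1)
39883 - k(46) = 39883 - 1*1 = 39883 - 1 = 39882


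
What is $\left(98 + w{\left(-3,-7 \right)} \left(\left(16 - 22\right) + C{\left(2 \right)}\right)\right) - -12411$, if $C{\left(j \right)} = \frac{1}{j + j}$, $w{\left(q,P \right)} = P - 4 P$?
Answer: $\frac{49553}{4} \approx 12388.0$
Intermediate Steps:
$w{\left(q,P \right)} = - 3 P$
$C{\left(j \right)} = \frac{1}{2 j}$
$\left(98 + w{\left(-3,-7 \right)} \left(\left(16 - 22\right) + C{\left(2 \right)}\right)\right) - -12411 = \left(98 + \left(-3\right) \left(-7\right) \left(\left(16 - 22\right) + \frac{1}{2 \cdot 2}\right)\right) - -12411 = \left(98 + 21 \left(-6 + \frac{1}{2} \cdot \frac{1}{2}\right)\right) + 12411 = \left(98 + 21 \left(-6 + \frac{1}{4}\right)\right) + 12411 = \left(98 + 21 \left(- \frac{23}{4}\right)\right) + 12411 = \left(98 - \frac{483}{4}\right) + 12411 = - \frac{91}{4} + 12411 = \frac{49553}{4}$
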